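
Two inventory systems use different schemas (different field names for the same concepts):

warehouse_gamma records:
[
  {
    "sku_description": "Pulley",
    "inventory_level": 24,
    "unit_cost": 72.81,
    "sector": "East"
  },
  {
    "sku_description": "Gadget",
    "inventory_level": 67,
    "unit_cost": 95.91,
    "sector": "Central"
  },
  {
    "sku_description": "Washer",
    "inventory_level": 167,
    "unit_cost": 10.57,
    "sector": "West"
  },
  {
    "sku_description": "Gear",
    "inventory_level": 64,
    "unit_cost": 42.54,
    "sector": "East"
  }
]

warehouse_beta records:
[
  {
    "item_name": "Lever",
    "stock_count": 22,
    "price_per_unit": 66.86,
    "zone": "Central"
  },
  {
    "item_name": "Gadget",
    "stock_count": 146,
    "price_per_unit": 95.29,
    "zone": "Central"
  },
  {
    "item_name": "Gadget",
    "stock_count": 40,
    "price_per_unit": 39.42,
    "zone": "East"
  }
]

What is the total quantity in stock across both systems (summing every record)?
530

To reconcile these schemas, identify the field holding the quantity in stock in each system:
1. In warehouse_gamma it is "inventory_level"
2. In warehouse_beta it is "stock_count"

From warehouse_gamma: 24 + 67 + 167 + 64 = 322
From warehouse_beta: 22 + 146 + 40 = 208

Total: 322 + 208 = 530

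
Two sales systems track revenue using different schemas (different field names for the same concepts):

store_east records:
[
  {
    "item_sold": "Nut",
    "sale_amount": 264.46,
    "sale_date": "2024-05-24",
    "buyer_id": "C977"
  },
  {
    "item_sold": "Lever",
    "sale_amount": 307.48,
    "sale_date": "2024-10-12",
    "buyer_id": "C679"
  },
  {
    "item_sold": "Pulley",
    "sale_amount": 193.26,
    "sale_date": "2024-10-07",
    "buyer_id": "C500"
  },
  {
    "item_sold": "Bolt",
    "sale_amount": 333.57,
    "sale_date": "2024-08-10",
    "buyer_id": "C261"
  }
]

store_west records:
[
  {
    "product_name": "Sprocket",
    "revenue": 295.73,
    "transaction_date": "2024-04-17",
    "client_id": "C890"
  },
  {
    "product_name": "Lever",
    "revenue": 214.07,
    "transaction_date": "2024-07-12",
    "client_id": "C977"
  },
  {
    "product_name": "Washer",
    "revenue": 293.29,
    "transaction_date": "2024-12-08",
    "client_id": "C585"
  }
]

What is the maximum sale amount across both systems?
333.57

Reconcile: "sale_amount" (store_east) = "revenue" (store_west) = sale amount

Maximum in store_east: 333.57
Maximum in store_west: 295.73

Overall maximum: max(333.57, 295.73) = 333.57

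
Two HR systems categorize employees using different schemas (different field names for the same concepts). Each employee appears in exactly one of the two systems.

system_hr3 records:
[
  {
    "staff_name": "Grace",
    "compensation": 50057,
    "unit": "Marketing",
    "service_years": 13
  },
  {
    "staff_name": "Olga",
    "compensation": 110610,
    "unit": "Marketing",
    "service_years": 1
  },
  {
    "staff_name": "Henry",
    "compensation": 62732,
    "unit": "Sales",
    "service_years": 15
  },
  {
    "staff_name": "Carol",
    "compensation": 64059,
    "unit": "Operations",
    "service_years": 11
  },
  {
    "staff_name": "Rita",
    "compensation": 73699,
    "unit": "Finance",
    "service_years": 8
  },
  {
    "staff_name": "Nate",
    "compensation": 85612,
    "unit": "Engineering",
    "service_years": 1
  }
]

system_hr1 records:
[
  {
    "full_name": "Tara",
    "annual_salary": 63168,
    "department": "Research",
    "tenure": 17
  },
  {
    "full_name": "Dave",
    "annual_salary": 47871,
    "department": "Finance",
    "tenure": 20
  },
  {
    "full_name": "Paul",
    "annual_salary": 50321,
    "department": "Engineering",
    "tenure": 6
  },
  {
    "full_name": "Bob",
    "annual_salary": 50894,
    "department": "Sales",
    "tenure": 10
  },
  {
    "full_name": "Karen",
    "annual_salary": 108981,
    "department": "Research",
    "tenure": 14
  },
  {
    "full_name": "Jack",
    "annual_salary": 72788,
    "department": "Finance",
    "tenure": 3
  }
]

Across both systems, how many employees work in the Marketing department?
2

Schema mapping: "unit" (system_hr3) = "department" (system_hr1) = department

Marketing employees in system_hr3: 2
Marketing employees in system_hr1: 0

Total in Marketing: 2 + 0 = 2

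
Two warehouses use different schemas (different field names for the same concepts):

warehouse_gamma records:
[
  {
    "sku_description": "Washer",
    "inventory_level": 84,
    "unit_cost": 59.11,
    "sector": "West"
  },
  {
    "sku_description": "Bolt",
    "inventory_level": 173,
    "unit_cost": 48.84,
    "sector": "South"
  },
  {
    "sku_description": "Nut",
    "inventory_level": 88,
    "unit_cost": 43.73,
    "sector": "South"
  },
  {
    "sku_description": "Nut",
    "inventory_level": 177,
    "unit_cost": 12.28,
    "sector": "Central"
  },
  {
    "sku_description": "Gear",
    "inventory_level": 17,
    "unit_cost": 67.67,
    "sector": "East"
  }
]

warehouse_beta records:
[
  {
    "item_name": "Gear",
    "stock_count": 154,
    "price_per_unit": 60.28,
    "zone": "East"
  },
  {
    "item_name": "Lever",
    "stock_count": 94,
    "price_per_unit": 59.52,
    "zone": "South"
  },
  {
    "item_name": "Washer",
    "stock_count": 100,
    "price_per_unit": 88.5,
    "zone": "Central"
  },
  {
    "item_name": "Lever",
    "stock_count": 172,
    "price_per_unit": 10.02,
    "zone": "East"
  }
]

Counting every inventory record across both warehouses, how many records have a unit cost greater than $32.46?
7

Schema mapping: "unit_cost" (warehouse_gamma) = "price_per_unit" (warehouse_beta) = unit cost

Records > $32.46 in warehouse_gamma: 4
Records > $32.46 in warehouse_beta: 3

Total count: 4 + 3 = 7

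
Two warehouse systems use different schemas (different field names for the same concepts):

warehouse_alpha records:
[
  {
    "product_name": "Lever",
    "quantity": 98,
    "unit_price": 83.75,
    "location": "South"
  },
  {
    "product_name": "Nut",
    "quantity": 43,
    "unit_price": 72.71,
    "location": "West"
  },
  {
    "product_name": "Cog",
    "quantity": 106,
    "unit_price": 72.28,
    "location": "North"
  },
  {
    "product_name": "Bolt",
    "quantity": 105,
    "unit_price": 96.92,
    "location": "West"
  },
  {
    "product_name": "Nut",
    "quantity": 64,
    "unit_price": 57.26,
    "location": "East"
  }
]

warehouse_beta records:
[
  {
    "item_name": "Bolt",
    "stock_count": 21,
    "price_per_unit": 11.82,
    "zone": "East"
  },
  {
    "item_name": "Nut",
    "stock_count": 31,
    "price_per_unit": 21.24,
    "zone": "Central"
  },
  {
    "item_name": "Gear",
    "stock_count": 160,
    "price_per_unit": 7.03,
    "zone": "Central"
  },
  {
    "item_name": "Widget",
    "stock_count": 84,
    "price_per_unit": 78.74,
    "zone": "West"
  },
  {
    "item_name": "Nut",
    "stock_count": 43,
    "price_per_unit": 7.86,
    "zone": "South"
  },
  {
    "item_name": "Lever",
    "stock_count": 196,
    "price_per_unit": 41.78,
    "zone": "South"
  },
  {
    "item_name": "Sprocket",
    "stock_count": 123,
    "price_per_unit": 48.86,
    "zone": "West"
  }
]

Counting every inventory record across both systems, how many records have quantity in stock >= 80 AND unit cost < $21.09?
1

Schema mappings:
- "quantity" (warehouse_alpha) = "stock_count" (warehouse_beta) = quantity
- "unit_price" (warehouse_alpha) = "price_per_unit" (warehouse_beta) = unit cost

Records meeting both conditions in warehouse_alpha: 0
Records meeting both conditions in warehouse_beta: 1

Total: 0 + 1 = 1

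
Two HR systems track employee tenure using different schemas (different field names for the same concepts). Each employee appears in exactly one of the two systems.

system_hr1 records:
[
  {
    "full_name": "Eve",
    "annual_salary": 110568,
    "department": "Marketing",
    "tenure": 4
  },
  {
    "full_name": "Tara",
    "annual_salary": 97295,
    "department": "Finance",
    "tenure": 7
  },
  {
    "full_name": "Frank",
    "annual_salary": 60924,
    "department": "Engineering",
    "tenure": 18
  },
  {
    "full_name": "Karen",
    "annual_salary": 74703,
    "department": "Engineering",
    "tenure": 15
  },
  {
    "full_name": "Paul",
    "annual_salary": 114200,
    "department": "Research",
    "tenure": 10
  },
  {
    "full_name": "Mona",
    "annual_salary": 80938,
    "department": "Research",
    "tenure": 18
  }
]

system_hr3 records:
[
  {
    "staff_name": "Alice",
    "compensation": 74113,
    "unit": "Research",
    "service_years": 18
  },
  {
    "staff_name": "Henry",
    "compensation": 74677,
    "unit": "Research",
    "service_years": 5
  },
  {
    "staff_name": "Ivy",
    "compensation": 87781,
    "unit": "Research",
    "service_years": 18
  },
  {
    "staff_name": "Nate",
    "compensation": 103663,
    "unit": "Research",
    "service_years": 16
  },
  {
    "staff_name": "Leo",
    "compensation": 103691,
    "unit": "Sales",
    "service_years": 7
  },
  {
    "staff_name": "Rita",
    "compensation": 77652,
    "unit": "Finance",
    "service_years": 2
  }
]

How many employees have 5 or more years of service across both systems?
10

Reconcile schemas: "tenure" (system_hr1) = "service_years" (system_hr3) = years of service

From system_hr1: 5 employees with >= 5 years
From system_hr3: 5 employees with >= 5 years

Total: 5 + 5 = 10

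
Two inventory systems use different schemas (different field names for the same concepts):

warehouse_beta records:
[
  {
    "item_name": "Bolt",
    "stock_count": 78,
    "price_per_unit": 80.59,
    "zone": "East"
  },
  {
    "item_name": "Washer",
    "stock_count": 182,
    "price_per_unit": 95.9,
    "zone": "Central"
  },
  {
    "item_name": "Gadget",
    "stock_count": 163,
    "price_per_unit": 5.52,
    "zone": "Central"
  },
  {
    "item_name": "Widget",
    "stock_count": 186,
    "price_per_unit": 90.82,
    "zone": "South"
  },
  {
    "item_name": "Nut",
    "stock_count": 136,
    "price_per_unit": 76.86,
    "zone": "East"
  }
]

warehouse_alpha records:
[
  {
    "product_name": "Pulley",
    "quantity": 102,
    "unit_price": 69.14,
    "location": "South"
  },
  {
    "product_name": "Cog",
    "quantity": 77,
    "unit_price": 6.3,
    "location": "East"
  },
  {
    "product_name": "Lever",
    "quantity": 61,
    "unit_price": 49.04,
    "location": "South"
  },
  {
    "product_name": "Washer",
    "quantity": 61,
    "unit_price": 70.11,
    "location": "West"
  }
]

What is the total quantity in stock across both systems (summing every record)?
1046

To reconcile these schemas, identify the field holding the quantity in stock in each system:
1. In warehouse_beta it is "stock_count"
2. In warehouse_alpha it is "quantity"

From warehouse_beta: 78 + 182 + 163 + 186 + 136 = 745
From warehouse_alpha: 102 + 77 + 61 + 61 = 301

Total: 745 + 301 = 1046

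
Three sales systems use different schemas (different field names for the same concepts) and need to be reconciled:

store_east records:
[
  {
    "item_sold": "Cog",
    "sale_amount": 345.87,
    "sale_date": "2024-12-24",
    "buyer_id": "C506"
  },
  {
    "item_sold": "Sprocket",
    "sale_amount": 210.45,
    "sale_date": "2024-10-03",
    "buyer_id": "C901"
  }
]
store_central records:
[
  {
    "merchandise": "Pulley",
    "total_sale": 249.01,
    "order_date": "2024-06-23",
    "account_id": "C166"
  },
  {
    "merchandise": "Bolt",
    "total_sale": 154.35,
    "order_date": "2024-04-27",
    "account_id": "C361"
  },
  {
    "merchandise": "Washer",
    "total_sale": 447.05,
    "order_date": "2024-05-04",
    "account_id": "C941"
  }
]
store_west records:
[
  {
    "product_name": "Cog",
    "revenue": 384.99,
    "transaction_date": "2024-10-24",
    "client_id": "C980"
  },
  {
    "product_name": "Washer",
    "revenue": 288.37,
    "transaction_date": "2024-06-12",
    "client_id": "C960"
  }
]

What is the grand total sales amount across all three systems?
2080.09

Schema reconciliation - all amount fields map to sale amount:

store_east (sale_amount): 556.32
store_central (total_sale): 850.41
store_west (revenue): 673.36

Grand total: 2080.09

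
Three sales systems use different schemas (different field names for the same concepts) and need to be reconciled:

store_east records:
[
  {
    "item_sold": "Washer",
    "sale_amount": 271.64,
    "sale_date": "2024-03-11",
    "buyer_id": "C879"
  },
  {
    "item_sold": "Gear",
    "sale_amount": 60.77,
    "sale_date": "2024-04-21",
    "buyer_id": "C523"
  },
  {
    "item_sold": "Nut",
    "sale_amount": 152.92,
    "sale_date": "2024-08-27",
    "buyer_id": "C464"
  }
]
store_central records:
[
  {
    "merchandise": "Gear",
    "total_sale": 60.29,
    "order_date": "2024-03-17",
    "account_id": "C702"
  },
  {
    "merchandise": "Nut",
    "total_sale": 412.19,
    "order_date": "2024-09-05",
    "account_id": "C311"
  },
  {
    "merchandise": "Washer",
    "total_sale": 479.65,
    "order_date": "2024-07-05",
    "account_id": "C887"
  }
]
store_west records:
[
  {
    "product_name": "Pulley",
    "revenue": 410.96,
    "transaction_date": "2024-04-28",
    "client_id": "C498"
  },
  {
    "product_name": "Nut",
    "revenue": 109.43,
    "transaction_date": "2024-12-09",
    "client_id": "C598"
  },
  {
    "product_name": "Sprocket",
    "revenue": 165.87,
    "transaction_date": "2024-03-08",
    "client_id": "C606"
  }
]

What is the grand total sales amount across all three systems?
2123.72

Schema reconciliation - all amount fields map to sale amount:

store_east (sale_amount): 485.33
store_central (total_sale): 952.13
store_west (revenue): 686.26

Grand total: 2123.72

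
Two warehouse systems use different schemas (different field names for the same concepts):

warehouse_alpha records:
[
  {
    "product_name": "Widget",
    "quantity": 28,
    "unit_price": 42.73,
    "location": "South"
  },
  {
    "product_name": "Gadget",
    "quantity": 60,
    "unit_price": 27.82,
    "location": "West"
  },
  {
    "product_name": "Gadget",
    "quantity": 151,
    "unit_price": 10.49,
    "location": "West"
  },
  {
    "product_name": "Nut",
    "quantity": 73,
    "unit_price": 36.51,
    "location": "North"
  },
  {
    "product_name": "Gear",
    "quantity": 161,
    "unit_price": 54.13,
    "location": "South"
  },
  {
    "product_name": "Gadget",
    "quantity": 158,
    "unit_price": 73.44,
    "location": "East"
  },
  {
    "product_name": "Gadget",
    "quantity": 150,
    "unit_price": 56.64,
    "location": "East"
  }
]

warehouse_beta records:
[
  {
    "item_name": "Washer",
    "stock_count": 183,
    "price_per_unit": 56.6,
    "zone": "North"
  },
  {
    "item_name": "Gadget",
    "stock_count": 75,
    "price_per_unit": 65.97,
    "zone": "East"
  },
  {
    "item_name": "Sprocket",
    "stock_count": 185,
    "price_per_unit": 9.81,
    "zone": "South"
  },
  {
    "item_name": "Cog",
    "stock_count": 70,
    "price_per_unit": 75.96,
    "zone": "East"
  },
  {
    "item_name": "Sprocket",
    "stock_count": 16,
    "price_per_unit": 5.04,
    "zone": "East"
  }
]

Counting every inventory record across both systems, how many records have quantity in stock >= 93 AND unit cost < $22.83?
2

Schema mappings:
- "quantity" (warehouse_alpha) = "stock_count" (warehouse_beta) = quantity
- "unit_price" (warehouse_alpha) = "price_per_unit" (warehouse_beta) = unit cost

Records meeting both conditions in warehouse_alpha: 1
Records meeting both conditions in warehouse_beta: 1

Total: 1 + 1 = 2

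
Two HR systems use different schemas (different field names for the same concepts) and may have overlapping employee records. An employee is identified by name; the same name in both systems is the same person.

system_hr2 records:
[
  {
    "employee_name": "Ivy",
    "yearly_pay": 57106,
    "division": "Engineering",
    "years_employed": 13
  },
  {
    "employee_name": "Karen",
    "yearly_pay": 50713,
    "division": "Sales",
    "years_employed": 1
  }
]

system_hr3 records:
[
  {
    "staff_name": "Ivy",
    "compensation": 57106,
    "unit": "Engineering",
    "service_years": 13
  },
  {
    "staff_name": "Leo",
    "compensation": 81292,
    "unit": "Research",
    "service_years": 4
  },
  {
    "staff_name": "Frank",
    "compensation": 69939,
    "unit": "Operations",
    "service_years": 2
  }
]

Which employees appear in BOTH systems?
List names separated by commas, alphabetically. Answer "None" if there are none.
Ivy

Schema mapping: "employee_name" (system_hr2) = "staff_name" (system_hr3) = employee name

Names in system_hr2: ['Ivy', 'Karen']
Names in system_hr3: ['Frank', 'Ivy', 'Leo']

Intersection: ['Ivy']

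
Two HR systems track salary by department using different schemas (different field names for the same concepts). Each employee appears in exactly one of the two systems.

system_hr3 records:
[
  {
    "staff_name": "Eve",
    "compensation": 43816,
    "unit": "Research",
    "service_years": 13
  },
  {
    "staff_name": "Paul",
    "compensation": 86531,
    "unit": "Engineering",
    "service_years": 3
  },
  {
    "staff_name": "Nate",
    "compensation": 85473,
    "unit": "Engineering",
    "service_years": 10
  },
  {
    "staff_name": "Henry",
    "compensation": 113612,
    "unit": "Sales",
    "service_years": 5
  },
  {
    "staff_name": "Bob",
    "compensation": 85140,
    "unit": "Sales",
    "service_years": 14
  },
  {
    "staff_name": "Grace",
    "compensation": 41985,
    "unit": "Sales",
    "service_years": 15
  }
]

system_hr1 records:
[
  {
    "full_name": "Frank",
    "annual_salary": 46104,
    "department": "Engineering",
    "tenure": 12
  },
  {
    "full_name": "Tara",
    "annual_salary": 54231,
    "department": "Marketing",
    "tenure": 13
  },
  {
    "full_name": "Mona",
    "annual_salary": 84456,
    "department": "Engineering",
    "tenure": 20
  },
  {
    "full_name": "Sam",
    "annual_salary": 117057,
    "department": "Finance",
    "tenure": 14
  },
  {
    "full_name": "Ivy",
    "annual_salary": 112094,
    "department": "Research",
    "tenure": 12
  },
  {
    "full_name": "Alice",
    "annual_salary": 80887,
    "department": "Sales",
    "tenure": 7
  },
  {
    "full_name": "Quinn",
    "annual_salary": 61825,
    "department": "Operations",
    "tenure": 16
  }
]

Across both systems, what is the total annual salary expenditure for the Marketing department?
54231

Schema mappings:
- "unit" (system_hr3) = "department" (system_hr1) = department
- "compensation" (system_hr3) = "annual_salary" (system_hr1) = salary

Marketing salaries from system_hr3: 0
Marketing salaries from system_hr1: 54231

Total: 0 + 54231 = 54231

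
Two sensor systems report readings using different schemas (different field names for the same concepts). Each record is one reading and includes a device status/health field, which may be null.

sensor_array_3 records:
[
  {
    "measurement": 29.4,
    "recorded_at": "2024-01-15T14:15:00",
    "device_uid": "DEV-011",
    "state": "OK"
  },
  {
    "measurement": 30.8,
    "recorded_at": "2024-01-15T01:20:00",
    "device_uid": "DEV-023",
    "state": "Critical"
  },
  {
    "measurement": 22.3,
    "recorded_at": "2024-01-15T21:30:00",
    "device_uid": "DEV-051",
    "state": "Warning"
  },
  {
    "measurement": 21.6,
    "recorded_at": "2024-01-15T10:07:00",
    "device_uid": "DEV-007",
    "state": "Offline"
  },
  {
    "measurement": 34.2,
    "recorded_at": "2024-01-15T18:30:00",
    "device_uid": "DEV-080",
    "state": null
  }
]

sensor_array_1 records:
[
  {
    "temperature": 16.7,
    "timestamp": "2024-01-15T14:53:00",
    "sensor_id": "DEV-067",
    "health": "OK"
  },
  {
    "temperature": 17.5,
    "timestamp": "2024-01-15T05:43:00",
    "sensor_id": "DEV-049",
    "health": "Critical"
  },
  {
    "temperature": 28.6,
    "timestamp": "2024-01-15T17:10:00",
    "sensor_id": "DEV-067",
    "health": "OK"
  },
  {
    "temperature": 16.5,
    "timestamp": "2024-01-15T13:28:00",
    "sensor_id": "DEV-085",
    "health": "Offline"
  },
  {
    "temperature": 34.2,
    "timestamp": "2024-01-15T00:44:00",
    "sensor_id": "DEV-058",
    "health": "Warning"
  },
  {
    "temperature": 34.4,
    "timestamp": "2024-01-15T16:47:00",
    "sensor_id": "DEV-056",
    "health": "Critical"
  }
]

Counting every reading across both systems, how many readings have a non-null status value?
10

Schema mapping: "state" (sensor_array_3) = "health" (sensor_array_1) = status

Non-null in sensor_array_3: 4
Non-null in sensor_array_1: 6

Total non-null: 4 + 6 = 10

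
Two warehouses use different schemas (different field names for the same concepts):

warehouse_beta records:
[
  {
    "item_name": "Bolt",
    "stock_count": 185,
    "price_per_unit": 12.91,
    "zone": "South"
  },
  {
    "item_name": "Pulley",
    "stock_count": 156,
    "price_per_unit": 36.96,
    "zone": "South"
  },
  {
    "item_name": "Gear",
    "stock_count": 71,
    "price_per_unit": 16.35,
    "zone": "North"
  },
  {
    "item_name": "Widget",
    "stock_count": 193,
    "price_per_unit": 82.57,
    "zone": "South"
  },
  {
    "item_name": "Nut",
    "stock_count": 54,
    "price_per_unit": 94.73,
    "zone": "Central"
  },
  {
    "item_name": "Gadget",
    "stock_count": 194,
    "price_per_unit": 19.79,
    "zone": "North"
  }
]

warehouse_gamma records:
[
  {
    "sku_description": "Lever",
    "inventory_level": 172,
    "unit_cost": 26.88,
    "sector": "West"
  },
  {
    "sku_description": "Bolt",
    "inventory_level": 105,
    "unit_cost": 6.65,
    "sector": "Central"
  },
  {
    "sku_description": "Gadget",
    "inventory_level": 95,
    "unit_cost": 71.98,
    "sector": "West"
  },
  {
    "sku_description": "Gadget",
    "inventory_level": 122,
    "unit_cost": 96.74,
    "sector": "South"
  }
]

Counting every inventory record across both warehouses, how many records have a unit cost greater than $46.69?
4

Schema mapping: "price_per_unit" (warehouse_beta) = "unit_cost" (warehouse_gamma) = unit cost

Records > $46.69 in warehouse_beta: 2
Records > $46.69 in warehouse_gamma: 2

Total count: 2 + 2 = 4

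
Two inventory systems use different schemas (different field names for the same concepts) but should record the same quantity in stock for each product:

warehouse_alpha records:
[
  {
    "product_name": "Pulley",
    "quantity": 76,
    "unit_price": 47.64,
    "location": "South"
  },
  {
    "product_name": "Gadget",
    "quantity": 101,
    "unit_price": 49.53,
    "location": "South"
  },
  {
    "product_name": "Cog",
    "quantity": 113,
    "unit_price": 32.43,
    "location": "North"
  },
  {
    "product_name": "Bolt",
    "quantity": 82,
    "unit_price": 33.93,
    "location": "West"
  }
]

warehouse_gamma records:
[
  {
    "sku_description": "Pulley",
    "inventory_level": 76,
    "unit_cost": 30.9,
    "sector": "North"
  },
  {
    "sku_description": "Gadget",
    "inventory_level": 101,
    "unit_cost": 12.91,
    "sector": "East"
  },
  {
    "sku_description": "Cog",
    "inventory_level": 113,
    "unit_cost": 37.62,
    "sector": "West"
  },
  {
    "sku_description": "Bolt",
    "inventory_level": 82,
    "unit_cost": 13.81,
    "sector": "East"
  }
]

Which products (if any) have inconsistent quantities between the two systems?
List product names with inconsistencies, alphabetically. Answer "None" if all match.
None

Schema mappings:
- "product_name" (warehouse_alpha) = "sku_description" (warehouse_gamma) = product name
- "quantity" (warehouse_alpha) = "inventory_level" (warehouse_gamma) = quantity

Comparison:
  Pulley: 76 vs 76 - MATCH
  Gadget: 101 vs 101 - MATCH
  Cog: 113 vs 113 - MATCH
  Bolt: 82 vs 82 - MATCH

Products with inconsistencies: None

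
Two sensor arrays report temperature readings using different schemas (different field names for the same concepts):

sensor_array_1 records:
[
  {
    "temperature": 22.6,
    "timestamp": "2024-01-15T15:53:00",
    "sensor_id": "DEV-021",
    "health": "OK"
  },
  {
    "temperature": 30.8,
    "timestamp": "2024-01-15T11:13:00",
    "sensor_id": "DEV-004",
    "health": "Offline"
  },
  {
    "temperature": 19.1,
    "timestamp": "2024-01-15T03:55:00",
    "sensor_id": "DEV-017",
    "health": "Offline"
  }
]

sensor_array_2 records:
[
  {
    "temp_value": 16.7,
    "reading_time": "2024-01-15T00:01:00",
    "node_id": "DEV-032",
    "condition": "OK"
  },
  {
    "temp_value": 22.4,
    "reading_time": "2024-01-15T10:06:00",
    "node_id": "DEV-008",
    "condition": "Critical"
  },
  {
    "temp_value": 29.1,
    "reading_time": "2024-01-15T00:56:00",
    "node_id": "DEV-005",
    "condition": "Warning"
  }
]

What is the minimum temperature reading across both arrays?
16.7

Schema mapping: "temperature" (sensor_array_1) = "temp_value" (sensor_array_2) = temperature reading

Minimum in sensor_array_1: 19.1
Minimum in sensor_array_2: 16.7

Overall minimum: min(19.1, 16.7) = 16.7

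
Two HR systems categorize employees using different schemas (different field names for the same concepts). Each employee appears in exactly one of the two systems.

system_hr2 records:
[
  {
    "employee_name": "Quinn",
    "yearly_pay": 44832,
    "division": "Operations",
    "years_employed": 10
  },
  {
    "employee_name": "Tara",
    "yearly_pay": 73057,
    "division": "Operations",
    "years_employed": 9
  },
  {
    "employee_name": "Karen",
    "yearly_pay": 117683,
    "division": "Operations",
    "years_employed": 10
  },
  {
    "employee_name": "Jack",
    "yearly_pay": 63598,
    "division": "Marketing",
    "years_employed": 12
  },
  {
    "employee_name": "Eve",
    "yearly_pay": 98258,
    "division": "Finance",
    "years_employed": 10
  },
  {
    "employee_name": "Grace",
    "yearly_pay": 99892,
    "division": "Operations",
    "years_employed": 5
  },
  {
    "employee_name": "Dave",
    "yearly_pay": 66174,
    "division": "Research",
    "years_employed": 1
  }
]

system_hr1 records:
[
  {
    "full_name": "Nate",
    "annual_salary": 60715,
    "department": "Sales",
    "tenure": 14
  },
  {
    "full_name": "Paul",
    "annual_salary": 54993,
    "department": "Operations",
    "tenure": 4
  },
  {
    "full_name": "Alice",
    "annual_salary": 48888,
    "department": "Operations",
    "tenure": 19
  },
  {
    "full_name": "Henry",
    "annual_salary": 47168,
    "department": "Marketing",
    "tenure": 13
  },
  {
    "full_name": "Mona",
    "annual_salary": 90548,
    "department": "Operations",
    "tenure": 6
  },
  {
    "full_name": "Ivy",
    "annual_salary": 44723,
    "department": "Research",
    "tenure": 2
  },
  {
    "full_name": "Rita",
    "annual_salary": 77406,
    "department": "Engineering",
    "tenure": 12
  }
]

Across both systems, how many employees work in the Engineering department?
1

Schema mapping: "division" (system_hr2) = "department" (system_hr1) = department

Engineering employees in system_hr2: 0
Engineering employees in system_hr1: 1

Total in Engineering: 0 + 1 = 1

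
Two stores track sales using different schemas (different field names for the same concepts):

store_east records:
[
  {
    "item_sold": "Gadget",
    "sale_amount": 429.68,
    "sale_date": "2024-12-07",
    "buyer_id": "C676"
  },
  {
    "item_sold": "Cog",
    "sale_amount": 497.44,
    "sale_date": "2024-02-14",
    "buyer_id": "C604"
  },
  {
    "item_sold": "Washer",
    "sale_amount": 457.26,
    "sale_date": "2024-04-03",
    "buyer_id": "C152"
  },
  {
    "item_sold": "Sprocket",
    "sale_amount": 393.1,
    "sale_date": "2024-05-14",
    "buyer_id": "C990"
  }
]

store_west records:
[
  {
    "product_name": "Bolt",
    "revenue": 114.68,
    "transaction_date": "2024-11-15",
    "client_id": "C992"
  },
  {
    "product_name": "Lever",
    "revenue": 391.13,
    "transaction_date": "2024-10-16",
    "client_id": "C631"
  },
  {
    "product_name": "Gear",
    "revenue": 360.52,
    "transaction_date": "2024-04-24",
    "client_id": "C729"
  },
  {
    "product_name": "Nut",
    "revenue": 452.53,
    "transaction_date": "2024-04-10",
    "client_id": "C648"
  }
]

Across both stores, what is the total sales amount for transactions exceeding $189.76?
2981.66

Schema mapping: "sale_amount" (store_east) = "revenue" (store_west) = sale amount

Sum of sales > $189.76 in store_east: 1777.48
Sum of sales > $189.76 in store_west: 1204.18

Total: 1777.48 + 1204.18 = 2981.66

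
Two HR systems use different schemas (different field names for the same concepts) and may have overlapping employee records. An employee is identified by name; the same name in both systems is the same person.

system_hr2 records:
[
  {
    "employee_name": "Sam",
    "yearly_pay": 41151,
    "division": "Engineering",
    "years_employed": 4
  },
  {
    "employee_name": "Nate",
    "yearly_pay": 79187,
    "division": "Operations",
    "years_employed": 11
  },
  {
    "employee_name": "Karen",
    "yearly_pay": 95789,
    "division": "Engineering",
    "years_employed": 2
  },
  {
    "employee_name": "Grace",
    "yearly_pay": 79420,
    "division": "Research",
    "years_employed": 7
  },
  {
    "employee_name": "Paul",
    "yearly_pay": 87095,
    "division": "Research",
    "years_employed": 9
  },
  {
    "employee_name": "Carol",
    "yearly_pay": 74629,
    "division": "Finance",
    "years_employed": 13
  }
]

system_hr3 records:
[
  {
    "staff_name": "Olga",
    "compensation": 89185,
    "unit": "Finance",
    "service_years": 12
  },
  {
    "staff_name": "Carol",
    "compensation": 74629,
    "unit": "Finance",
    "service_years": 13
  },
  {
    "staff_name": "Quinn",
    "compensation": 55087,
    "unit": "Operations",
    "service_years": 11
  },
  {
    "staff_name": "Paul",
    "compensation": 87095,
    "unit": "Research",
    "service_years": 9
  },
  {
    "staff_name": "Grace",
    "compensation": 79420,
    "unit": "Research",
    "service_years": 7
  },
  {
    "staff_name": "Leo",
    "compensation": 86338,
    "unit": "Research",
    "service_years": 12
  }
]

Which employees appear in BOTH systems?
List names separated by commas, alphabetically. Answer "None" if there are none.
Carol, Grace, Paul

Schema mapping: "employee_name" (system_hr2) = "staff_name" (system_hr3) = employee name

Names in system_hr2: ['Carol', 'Grace', 'Karen', 'Nate', 'Paul', 'Sam']
Names in system_hr3: ['Carol', 'Grace', 'Leo', 'Olga', 'Paul', 'Quinn']

Intersection: ['Carol', 'Grace', 'Paul']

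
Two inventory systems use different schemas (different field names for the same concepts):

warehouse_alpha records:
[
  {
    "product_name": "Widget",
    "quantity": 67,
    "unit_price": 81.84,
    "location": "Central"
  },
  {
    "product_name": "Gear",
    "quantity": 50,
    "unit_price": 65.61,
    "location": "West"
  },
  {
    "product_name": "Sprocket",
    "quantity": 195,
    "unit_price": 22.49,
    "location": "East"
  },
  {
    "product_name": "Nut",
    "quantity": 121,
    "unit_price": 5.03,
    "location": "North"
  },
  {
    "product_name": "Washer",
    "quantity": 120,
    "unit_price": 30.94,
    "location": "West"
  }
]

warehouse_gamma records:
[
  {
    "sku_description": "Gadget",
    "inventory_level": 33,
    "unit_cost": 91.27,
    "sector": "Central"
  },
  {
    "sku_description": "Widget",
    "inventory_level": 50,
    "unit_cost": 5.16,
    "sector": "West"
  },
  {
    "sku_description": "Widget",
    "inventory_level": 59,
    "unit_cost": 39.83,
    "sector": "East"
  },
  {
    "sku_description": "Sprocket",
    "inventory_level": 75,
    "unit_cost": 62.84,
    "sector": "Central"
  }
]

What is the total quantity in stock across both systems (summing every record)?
770

To reconcile these schemas, identify the field holding the quantity in stock in each system:
1. In warehouse_alpha it is "quantity"
2. In warehouse_gamma it is "inventory_level"

From warehouse_alpha: 67 + 50 + 195 + 121 + 120 = 553
From warehouse_gamma: 33 + 50 + 59 + 75 = 217

Total: 553 + 217 = 770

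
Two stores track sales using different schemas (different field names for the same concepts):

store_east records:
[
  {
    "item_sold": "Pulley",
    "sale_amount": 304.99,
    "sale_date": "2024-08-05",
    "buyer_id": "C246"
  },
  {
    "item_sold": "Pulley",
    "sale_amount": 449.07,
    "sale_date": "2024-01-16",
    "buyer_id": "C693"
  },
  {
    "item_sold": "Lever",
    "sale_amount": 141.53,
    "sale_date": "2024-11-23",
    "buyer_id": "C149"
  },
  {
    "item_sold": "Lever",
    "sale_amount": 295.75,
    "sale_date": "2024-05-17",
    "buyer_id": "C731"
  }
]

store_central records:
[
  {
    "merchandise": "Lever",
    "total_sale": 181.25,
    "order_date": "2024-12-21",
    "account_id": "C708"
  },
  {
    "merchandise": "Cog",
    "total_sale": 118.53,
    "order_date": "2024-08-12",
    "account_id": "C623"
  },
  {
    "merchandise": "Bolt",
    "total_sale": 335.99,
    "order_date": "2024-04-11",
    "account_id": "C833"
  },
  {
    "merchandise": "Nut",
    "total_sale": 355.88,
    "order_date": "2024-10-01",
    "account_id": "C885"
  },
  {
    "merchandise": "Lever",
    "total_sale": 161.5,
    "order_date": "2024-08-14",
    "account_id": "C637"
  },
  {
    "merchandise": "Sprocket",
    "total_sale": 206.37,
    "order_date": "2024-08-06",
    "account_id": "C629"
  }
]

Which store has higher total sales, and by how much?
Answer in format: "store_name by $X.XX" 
store_central by $168.18

Schema mapping: "sale_amount" (store_east) = "total_sale" (store_central) = sale amount

Total for store_east: 1191.34
Total for store_central: 1359.52

Difference: |1191.34 - 1359.52| = 168.18
store_central has higher sales by $168.18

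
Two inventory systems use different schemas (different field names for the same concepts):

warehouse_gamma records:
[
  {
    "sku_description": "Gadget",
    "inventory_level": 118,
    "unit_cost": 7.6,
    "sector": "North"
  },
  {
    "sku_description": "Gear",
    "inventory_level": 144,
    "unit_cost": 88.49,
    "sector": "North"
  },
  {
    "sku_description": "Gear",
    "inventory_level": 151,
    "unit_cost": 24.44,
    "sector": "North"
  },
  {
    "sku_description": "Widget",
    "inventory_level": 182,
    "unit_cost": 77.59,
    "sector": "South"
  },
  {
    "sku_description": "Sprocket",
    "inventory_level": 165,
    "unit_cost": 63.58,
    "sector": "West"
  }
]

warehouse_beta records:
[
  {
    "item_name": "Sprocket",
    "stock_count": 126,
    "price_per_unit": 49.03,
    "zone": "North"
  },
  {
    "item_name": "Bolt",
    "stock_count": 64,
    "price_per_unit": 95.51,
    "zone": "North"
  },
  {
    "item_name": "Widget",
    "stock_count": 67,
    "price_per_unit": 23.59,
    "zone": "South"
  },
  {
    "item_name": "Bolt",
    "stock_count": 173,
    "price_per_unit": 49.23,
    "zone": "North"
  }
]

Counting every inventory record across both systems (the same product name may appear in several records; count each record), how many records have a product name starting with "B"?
2

Schema mapping: "sku_description" (warehouse_gamma) = "item_name" (warehouse_beta) = product name

Records with product name starting with "B" in warehouse_gamma: 0
Records with product name starting with "B" in warehouse_beta: 2

Total: 0 + 2 = 2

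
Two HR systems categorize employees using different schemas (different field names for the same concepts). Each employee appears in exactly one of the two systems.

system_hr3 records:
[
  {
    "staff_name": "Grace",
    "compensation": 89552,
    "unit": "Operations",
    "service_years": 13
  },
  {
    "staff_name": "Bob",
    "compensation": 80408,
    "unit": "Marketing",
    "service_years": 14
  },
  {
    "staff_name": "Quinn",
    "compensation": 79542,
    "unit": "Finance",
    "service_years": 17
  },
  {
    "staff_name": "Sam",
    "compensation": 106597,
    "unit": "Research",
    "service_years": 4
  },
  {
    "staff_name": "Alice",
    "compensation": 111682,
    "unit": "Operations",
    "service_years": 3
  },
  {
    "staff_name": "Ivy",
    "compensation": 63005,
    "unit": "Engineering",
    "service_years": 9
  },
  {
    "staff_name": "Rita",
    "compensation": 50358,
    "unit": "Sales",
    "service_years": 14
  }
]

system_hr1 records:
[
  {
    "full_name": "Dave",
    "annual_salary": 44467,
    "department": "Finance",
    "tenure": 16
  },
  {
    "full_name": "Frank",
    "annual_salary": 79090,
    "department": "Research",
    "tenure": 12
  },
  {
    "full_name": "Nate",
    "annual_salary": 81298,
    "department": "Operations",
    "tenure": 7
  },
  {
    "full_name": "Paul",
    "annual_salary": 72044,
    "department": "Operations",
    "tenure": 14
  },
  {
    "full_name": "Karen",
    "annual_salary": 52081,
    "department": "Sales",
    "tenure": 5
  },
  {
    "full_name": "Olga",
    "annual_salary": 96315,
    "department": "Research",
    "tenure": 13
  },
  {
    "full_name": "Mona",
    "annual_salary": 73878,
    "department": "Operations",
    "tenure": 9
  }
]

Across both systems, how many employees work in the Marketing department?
1

Schema mapping: "unit" (system_hr3) = "department" (system_hr1) = department

Marketing employees in system_hr3: 1
Marketing employees in system_hr1: 0

Total in Marketing: 1 + 0 = 1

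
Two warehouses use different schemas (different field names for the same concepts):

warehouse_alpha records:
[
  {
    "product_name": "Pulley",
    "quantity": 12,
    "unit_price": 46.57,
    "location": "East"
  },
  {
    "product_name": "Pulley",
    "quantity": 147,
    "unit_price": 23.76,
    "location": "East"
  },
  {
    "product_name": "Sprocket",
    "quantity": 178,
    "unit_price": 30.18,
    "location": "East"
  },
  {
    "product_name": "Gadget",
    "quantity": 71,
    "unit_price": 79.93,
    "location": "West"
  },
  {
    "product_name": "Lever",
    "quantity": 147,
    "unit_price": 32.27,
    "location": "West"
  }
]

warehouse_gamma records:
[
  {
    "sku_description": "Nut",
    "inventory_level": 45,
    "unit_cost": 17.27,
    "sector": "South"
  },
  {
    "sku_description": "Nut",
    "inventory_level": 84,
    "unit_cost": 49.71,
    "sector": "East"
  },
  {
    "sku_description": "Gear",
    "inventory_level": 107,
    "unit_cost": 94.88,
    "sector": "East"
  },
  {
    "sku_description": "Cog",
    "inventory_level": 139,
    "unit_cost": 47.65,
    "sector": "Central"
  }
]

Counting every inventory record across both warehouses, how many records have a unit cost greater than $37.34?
5

Schema mapping: "unit_price" (warehouse_alpha) = "unit_cost" (warehouse_gamma) = unit cost

Records > $37.34 in warehouse_alpha: 2
Records > $37.34 in warehouse_gamma: 3

Total count: 2 + 3 = 5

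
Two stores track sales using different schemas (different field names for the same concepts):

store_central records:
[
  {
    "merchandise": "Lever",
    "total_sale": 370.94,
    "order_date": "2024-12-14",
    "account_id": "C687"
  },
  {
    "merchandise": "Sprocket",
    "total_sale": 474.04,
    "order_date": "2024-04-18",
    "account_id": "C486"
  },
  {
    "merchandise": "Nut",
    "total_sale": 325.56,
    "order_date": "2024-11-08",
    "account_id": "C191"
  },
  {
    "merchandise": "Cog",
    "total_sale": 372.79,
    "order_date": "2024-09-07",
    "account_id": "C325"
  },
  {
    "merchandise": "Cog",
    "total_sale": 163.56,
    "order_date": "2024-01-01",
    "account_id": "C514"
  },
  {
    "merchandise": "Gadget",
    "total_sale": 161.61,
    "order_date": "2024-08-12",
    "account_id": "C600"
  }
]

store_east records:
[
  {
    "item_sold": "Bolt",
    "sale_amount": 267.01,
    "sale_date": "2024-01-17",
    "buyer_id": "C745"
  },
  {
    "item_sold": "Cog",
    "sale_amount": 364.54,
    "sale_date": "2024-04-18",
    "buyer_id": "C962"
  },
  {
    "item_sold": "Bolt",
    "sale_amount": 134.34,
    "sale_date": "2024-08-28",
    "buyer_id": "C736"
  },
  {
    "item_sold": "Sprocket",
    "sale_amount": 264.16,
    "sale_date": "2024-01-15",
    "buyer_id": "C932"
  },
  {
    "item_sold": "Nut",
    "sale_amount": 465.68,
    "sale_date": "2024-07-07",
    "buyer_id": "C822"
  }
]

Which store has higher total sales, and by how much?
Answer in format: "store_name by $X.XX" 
store_central by $372.77

Schema mapping: "total_sale" (store_central) = "sale_amount" (store_east) = sale amount

Total for store_central: 1868.50
Total for store_east: 1495.73

Difference: |1868.50 - 1495.73| = 372.77
store_central has higher sales by $372.77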